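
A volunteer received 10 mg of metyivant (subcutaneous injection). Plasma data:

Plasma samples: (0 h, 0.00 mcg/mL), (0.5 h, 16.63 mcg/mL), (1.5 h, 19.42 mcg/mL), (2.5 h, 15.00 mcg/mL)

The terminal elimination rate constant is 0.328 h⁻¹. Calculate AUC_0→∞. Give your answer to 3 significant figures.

AUC = 85.1 mcg/mL·h

Trapezoidal AUC_0→2.5:
  [0→0.5]: (0.00+16.63)/2 × 0.5 = 4.1575
  [0.5→1.5]: (16.63+19.42)/2 × 1 = 18.025
  [1.5→2.5]: (19.42+15.00)/2 × 1 = 17.21
  Sum = 39.3925 mcg/mL·h
Extrapolated tail: C_last / k_e = 15.00 / 0.328 = 45.732
AUC_0→∞ = 39.3925 + 45.732 = 85.1245 mcg/mL·h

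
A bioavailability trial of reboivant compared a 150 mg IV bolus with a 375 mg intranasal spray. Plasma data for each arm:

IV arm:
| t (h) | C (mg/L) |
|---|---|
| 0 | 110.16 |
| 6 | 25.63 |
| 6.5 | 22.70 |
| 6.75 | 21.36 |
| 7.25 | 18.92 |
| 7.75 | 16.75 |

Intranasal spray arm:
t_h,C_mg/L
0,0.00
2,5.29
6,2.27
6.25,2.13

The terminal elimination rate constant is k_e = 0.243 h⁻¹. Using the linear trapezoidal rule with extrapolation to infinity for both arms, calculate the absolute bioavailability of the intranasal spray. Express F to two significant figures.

F = 0.023

Trapezoidal AUC_0→7.75 (IV):
  [0→6]: (110.16+25.63)/2 × 6 = 407.37
  [6→6.5]: (25.63+22.70)/2 × 0.5 = 12.0825
  [6.5→6.75]: (22.70+21.36)/2 × 0.25 = 5.5075
  [6.75→7.25]: (21.36+18.92)/2 × 0.5 = 10.07
  [7.25→7.75]: (18.92+16.75)/2 × 0.5 = 8.9175
  Sum = 443.9475 mg/L·h
IV tail: 16.75/0.243 = 68.930; AUC_iv,0→∞ = 443.9475 + 68.930 = 512.8775 mg/L·h
Trapezoidal AUC_0→6.25 (intranasal spray):
  [0→2]: (0.00+5.29)/2 × 2 = 5.29
  [2→6]: (5.29+2.27)/2 × 4 = 15.12
  [6→6.25]: (2.27+2.13)/2 × 0.25 = 0.55
  Sum = 20.96 mg/L·h
intranasal spray tail: 2.13/0.243 = 8.765; AUC_ev,0→∞ = 20.96 + 8.765 = 29.725 mg/L·h
F = (AUC_ev/D_ev)/(AUC_iv/D_iv) = (29.725/375)/(512.8775/150) = 0.0792667/3.41918 = 0.0232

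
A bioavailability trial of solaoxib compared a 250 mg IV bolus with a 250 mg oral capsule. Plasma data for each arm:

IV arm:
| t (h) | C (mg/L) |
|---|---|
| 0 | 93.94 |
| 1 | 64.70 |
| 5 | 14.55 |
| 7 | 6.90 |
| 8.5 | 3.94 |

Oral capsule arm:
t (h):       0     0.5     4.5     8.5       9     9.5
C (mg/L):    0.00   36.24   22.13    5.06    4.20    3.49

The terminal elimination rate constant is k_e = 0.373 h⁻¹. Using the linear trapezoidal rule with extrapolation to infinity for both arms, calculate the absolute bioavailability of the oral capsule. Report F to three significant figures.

F = 0.697

Trapezoidal AUC_0→8.5 (IV):
  [0→1]: (93.94+64.70)/2 × 1 = 79.32
  [1→5]: (64.70+14.55)/2 × 4 = 158.5
  [5→7]: (14.55+6.90)/2 × 2 = 21.45
  [7→8.5]: (6.90+3.94)/2 × 1.5 = 8.13
  Sum = 267.4 mg/L·h
IV tail: 3.94/0.373 = 10.563; AUC_iv,0→∞ = 267.4 + 10.563 = 277.963 mg/L·h
Trapezoidal AUC_0→9.5 (oral capsule):
  [0→0.5]: (0.00+36.24)/2 × 0.5 = 9.06
  [0.5→4.5]: (36.24+22.13)/2 × 4 = 116.74
  [4.5→8.5]: (22.13+5.06)/2 × 4 = 54.38
  [8.5→9]: (5.06+4.20)/2 × 0.5 = 2.315
  [9→9.5]: (4.20+3.49)/2 × 0.5 = 1.9225
  Sum = 184.4175 mg/L·h
oral capsule tail: 3.49/0.373 = 9.357; AUC_ev,0→∞ = 184.4175 + 9.357 = 193.7745 mg/L·h
F = (AUC_ev/D_ev)/(AUC_iv/D_iv) = (193.7745/250)/(277.963/250) = 0.775098/1.111852 = 0.6971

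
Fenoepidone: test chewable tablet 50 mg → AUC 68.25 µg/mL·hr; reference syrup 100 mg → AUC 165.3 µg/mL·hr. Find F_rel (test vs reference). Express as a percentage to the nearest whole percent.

F_rel = 83%

F_rel = (AUC_test/D_test) / (AUC_ref/D_ref)
      = (68.25/50) / (165.3/100)
      = 1.365 / 1.653 = 0.8258 = 82.58%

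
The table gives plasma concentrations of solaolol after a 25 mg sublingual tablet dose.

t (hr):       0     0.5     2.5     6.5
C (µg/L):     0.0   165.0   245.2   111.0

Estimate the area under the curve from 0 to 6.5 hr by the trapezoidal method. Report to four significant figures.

Trapezoidal AUC_0→6.5:
  [0→0.5]: (0.0+165.0)/2 × 0.5 = 41.25
  [0.5→2.5]: (165.0+245.2)/2 × 2 = 410.2
  [2.5→6.5]: (245.2+111.0)/2 × 4 = 712.4
  Sum = 1163.85 µg/L·hr

AUC = 1164 µg/L·hr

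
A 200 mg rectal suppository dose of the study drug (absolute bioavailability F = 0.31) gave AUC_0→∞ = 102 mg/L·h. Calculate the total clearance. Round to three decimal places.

CL = F × Dose / AUC_0→∞
   = 0.31 × 200 / 102 = 0.607843 L/h

CL = 0.608 L/h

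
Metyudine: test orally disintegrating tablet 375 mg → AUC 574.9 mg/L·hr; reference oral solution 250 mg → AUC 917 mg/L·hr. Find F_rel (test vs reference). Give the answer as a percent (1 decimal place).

F_rel = 41.8%

F_rel = (AUC_test/D_test) / (AUC_ref/D_ref)
      = (574.9/375) / (917/250)
      = 1.53307 / 3.668 = 0.4180 = 41.80%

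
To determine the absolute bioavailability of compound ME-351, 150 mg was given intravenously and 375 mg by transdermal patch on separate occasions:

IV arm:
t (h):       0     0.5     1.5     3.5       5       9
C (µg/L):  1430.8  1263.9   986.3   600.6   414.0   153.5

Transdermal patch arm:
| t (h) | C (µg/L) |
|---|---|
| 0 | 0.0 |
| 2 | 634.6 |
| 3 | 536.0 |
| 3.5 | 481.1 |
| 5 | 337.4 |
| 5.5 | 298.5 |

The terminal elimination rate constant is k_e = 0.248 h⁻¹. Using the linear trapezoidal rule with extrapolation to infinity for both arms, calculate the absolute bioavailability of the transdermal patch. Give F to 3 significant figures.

Trapezoidal AUC_0→9 (IV):
  [0→0.5]: (1430.8+1263.9)/2 × 0.5 = 673.675
  [0.5→1.5]: (1263.9+986.3)/2 × 1 = 1125.1
  [1.5→3.5]: (986.3+600.6)/2 × 2 = 1586.9
  [3.5→5]: (600.6+414.0)/2 × 1.5 = 760.95
  [5→9]: (414.0+153.5)/2 × 4 = 1135.0
  Sum = 5281.625 µg/L·h
IV tail: 153.5/0.248 = 618.952; AUC_iv,0→∞ = 5281.625 + 618.952 = 5900.577 µg/L·h
Trapezoidal AUC_0→5.5 (transdermal patch):
  [0→2]: (0.0+634.6)/2 × 2 = 634.6
  [2→3]: (634.6+536.0)/2 × 1 = 585.3
  [3→3.5]: (536.0+481.1)/2 × 0.5 = 254.275
  [3.5→5]: (481.1+337.4)/2 × 1.5 = 613.875
  [5→5.5]: (337.4+298.5)/2 × 0.5 = 158.975
  Sum = 2247.025 µg/L·h
transdermal patch tail: 298.5/0.248 = 1203.629; AUC_ev,0→∞ = 2247.025 + 1203.629 = 3450.654 µg/L·h
F = (AUC_ev/D_ev)/(AUC_iv/D_iv) = (3450.654/375)/(5900.577/150) = 9.201744/39.33718 = 0.2339

F = 0.234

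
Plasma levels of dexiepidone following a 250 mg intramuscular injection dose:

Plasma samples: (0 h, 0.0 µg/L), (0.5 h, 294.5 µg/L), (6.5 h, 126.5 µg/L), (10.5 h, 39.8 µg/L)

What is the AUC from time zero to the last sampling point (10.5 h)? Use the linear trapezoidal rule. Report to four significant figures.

Trapezoidal AUC_0→10.5:
  [0→0.5]: (0.0+294.5)/2 × 0.5 = 73.625
  [0.5→6.5]: (294.5+126.5)/2 × 6 = 1263.0
  [6.5→10.5]: (126.5+39.8)/2 × 4 = 332.6
  Sum = 1669.225 µg/L·h

AUC = 1669 µg/L·h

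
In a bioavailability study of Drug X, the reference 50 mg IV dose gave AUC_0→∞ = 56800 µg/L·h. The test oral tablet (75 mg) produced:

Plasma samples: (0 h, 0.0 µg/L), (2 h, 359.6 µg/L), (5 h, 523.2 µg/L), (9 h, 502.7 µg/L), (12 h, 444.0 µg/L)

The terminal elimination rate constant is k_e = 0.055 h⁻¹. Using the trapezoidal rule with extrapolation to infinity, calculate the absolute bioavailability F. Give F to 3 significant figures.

Trapezoidal AUC_0→12 (oral tablet):
  [0→2]: (0.0+359.6)/2 × 2 = 359.6
  [2→5]: (359.6+523.2)/2 × 3 = 1324.2
  [5→9]: (523.2+502.7)/2 × 4 = 2051.8
  [9→12]: (502.7+444.0)/2 × 3 = 1420.05
  Sum = 5155.65 µg/L·h
Tail: C_last/k_e = 444.0/0.055 = 8072.727
AUC_0→∞ (oral tablet) = 5155.65 + 8072.727 = 13228.377 µg/L·h
F = (AUC_ev/D_ev)/(AUC_iv/D_iv) = (13228.377/75)/(56800/50) = 176.37836/1136 = 0.1553

F = 0.155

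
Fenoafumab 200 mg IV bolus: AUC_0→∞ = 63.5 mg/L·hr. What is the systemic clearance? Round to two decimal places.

CL = Dose_iv / AUC_0→∞
   = 200 / 63.5 = 3.14961 L/hr

CL = 3.15 L/hr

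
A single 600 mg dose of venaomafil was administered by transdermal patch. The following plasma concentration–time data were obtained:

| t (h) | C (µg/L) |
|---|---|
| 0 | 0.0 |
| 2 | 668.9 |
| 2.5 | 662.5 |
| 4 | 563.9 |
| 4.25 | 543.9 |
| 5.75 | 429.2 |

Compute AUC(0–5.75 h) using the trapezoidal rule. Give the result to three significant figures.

Trapezoidal AUC_0→5.75:
  [0→2]: (0.0+668.9)/2 × 2 = 668.9
  [2→2.5]: (668.9+662.5)/2 × 0.5 = 332.85
  [2.5→4]: (662.5+563.9)/2 × 1.5 = 919.8
  [4→4.25]: (563.9+543.9)/2 × 0.25 = 138.475
  [4.25→5.75]: (543.9+429.2)/2 × 1.5 = 729.825
  Sum = 2789.85 µg/L·h

AUC = 2790 µg/L·h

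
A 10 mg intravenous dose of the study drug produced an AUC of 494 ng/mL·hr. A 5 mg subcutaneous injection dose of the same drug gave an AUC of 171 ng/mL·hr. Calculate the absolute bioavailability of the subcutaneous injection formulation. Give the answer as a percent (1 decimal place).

F = 69.2%

F = (AUC_ev / D_ev) / (AUC_iv / D_iv)
  = (171/5) / (494/10)
  = 34.2 / 49.4 = 0.6923
  = 69.23%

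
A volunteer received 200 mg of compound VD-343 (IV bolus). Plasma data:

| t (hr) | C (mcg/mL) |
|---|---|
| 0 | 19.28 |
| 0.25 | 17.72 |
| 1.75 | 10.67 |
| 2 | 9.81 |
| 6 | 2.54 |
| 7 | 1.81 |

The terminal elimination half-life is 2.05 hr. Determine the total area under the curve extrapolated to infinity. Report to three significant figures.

Trapezoidal AUC_0→7:
  [0→0.25]: (19.28+17.72)/2 × 0.25 = 4.625
  [0.25→1.75]: (17.72+10.67)/2 × 1.5 = 21.2925
  [1.75→2]: (10.67+9.81)/2 × 0.25 = 2.56
  [2→6]: (9.81+2.54)/2 × 4 = 24.7
  [6→7]: (2.54+1.81)/2 × 1 = 2.175
  Sum = 55.3525 mcg/mL·hr
k_e = ln2 / t½ = 0.693147 / 2.05 = 0.3381 hr^-1
Extrapolated tail: C_last / k_e = 1.81 / 0.3381 = 5.353
AUC_0→∞ = 55.3525 + 5.353 = 60.7055 mcg/mL·hr

AUC = 60.7 mcg/mL·hr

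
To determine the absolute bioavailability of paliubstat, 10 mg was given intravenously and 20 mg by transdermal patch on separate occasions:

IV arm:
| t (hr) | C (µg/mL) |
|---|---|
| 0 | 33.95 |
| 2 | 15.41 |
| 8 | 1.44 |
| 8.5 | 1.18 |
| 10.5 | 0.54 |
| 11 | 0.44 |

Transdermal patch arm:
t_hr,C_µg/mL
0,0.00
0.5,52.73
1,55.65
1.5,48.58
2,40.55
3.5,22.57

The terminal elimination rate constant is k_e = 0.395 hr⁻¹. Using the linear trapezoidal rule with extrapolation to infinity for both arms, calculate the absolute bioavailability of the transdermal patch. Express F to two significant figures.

F = 0.93

Trapezoidal AUC_0→11 (IV):
  [0→2]: (33.95+15.41)/2 × 2 = 49.36
  [2→8]: (15.41+1.44)/2 × 6 = 50.55
  [8→8.5]: (1.44+1.18)/2 × 0.5 = 0.655
  [8.5→10.5]: (1.18+0.54)/2 × 2 = 1.72
  [10.5→11]: (0.54+0.44)/2 × 0.5 = 0.245
  Sum = 102.53 µg/mL·hr
IV tail: 0.44/0.395 = 1.114; AUC_iv,0→∞ = 102.53 + 1.114 = 103.644 µg/mL·hr
Trapezoidal AUC_0→3.5 (transdermal patch):
  [0→0.5]: (0.00+52.73)/2 × 0.5 = 13.1825
  [0.5→1]: (52.73+55.65)/2 × 0.5 = 27.095
  [1→1.5]: (55.65+48.58)/2 × 0.5 = 26.0575
  [1.5→2]: (48.58+40.55)/2 × 0.5 = 22.2825
  [2→3.5]: (40.55+22.57)/2 × 1.5 = 47.34
  Sum = 135.9575 µg/mL·hr
transdermal patch tail: 22.57/0.395 = 57.139; AUC_ev,0→∞ = 135.9575 + 57.139 = 193.0965 µg/mL·hr
F = (AUC_ev/D_ev)/(AUC_iv/D_iv) = (193.0965/20)/(103.644/10) = 9.654825/10.3644 = 0.9315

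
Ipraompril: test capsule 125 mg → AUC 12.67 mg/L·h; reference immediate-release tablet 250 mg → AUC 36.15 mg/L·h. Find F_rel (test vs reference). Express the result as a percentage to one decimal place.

F_rel = (AUC_test/D_test) / (AUC_ref/D_ref)
      = (12.67/125) / (36.15/250)
      = 0.10136 / 0.1446 = 0.7010 = 70.10%

F_rel = 70.1%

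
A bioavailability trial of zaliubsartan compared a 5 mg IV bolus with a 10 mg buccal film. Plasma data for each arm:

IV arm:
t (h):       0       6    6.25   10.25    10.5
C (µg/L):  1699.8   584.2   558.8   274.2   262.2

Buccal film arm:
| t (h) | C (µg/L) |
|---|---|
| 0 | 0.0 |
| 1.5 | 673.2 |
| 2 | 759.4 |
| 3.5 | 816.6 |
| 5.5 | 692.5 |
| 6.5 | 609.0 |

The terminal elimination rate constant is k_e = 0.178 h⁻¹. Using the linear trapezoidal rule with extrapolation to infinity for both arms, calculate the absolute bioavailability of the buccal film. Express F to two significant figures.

Trapezoidal AUC_0→10.5 (IV):
  [0→6]: (1699.8+584.2)/2 × 6 = 6852.0
  [6→6.25]: (584.2+558.8)/2 × 0.25 = 142.875
  [6.25→10.25]: (558.8+274.2)/2 × 4 = 1666.0
  [10.25→10.5]: (274.2+262.2)/2 × 0.25 = 67.05
  Sum = 8727.925 µg/L·h
IV tail: 262.2/0.178 = 1473.034; AUC_iv,0→∞ = 8727.925 + 1473.034 = 10200.959 µg/L·h
Trapezoidal AUC_0→6.5 (buccal film):
  [0→1.5]: (0.0+673.2)/2 × 1.5 = 504.9
  [1.5→2]: (673.2+759.4)/2 × 0.5 = 358.15
  [2→3.5]: (759.4+816.6)/2 × 1.5 = 1182.0
  [3.5→5.5]: (816.6+692.5)/2 × 2 = 1509.1
  [5.5→6.5]: (692.5+609.0)/2 × 1 = 650.75
  Sum = 4204.9 µg/L·h
buccal film tail: 609.0/0.178 = 3421.348; AUC_ev,0→∞ = 4204.9 + 3421.348 = 7626.248 µg/L·h
F = (AUC_ev/D_ev)/(AUC_iv/D_iv) = (7626.248/10)/(10200.959/5) = 762.6248/2040.1918 = 0.3738

F = 0.37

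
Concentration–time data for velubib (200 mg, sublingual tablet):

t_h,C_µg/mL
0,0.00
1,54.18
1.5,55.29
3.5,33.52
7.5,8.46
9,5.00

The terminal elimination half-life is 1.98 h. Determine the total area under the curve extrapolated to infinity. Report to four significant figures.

Trapezoidal AUC_0→9:
  [0→1]: (0.00+54.18)/2 × 1 = 27.09
  [1→1.5]: (54.18+55.29)/2 × 0.5 = 27.3675
  [1.5→3.5]: (55.29+33.52)/2 × 2 = 88.81
  [3.5→7.5]: (33.52+8.46)/2 × 4 = 83.96
  [7.5→9]: (8.46+5.00)/2 × 1.5 = 10.095
  Sum = 237.3225 µg/mL·h
k_e = ln2 / t½ = 0.693147 / 1.98 = 0.3501 h^-1
Extrapolated tail: C_last / k_e = 5.00 / 0.3501 = 14.282
AUC_0→∞ = 237.3225 + 14.282 = 251.6045 µg/mL·h

AUC = 251.6 µg/mL·h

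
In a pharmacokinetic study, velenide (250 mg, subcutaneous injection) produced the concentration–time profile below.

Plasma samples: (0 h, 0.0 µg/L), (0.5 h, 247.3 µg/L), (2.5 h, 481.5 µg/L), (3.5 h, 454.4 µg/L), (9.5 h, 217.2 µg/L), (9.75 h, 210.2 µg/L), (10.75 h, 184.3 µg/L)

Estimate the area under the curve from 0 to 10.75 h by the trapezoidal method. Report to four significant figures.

Trapezoidal AUC_0→10.75:
  [0→0.5]: (0.0+247.3)/2 × 0.5 = 61.825
  [0.5→2.5]: (247.3+481.5)/2 × 2 = 728.8
  [2.5→3.5]: (481.5+454.4)/2 × 1 = 467.95
  [3.5→9.5]: (454.4+217.2)/2 × 6 = 2014.8
  [9.5→9.75]: (217.2+210.2)/2 × 0.25 = 53.425
  [9.75→10.75]: (210.2+184.3)/2 × 1 = 197.25
  Sum = 3524.05 µg/L·h

AUC = 3524 µg/L·h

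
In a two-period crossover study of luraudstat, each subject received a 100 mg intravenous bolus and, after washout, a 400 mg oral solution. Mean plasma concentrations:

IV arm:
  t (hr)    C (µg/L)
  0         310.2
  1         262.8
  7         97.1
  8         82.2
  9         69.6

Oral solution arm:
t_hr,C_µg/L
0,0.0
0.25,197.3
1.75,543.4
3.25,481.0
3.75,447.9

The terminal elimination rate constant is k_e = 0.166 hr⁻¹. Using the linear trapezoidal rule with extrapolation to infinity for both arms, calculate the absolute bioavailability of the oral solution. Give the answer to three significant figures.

F = 0.548

Trapezoidal AUC_0→9 (IV):
  [0→1]: (310.2+262.8)/2 × 1 = 286.5
  [1→7]: (262.8+97.1)/2 × 6 = 1079.7
  [7→8]: (97.1+82.2)/2 × 1 = 89.65
  [8→9]: (82.2+69.6)/2 × 1 = 75.9
  Sum = 1531.75 µg/L·hr
IV tail: 69.6/0.166 = 419.277; AUC_iv,0→∞ = 1531.75 + 419.277 = 1951.027 µg/L·hr
Trapezoidal AUC_0→3.75 (oral solution):
  [0→0.25]: (0.0+197.3)/2 × 0.25 = 24.6625
  [0.25→1.75]: (197.3+543.4)/2 × 1.5 = 555.525
  [1.75→3.25]: (543.4+481.0)/2 × 1.5 = 768.3
  [3.25→3.75]: (481.0+447.9)/2 × 0.5 = 232.225
  Sum = 1580.7125 µg/L·hr
oral solution tail: 447.9/0.166 = 2698.193; AUC_ev,0→∞ = 1580.7125 + 2698.193 = 4278.9055 µg/L·hr
F = (AUC_ev/D_ev)/(AUC_iv/D_iv) = (4278.9055/400)/(1951.027/100) = 10.6973/19.51027 = 0.5483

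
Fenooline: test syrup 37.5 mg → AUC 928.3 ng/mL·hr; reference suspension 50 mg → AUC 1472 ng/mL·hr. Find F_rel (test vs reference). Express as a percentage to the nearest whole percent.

F_rel = 84%

F_rel = (AUC_test/D_test) / (AUC_ref/D_ref)
      = (928.3/37.5) / (1472/50)
      = 24.7547 / 29.44 = 0.8409 = 84.09%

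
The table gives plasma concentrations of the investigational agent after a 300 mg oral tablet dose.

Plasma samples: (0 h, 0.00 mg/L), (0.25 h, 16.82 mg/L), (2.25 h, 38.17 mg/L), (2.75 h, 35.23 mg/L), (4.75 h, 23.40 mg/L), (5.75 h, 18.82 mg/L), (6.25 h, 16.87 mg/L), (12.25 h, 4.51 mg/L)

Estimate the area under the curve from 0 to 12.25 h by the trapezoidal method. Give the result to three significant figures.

AUC = 228 mg/L·h

Trapezoidal AUC_0→12.25:
  [0→0.25]: (0.00+16.82)/2 × 0.25 = 2.1025
  [0.25→2.25]: (16.82+38.17)/2 × 2 = 54.99
  [2.25→2.75]: (38.17+35.23)/2 × 0.5 = 18.35
  [2.75→4.75]: (35.23+23.40)/2 × 2 = 58.63
  [4.75→5.75]: (23.40+18.82)/2 × 1 = 21.11
  [5.75→6.25]: (18.82+16.87)/2 × 0.5 = 8.9225
  [6.25→12.25]: (16.87+4.51)/2 × 6 = 64.14
  Sum = 228.245 mg/L·h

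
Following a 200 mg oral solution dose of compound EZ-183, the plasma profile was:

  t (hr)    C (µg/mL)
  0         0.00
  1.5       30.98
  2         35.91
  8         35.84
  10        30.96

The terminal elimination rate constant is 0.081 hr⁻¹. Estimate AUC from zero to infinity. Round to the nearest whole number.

Trapezoidal AUC_0→10:
  [0→1.5]: (0.00+30.98)/2 × 1.5 = 23.235
  [1.5→2]: (30.98+35.91)/2 × 0.5 = 16.7225
  [2→8]: (35.91+35.84)/2 × 6 = 215.25
  [8→10]: (35.84+30.96)/2 × 2 = 66.8
  Sum = 322.0075 µg/mL·hr
Extrapolated tail: C_last / k_e = 30.96 / 0.081 = 382.222
AUC_0→∞ = 322.0075 + 382.222 = 704.2295 µg/mL·hr

AUC = 704 µg/mL·hr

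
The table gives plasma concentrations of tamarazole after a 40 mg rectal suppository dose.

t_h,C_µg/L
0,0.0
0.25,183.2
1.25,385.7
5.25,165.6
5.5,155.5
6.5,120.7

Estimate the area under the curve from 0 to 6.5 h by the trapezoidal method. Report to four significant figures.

Trapezoidal AUC_0→6.5:
  [0→0.25]: (0.0+183.2)/2 × 0.25 = 22.9
  [0.25→1.25]: (183.2+385.7)/2 × 1 = 284.45
  [1.25→5.25]: (385.7+165.6)/2 × 4 = 1102.6
  [5.25→5.5]: (165.6+155.5)/2 × 0.25 = 40.1375
  [5.5→6.5]: (155.5+120.7)/2 × 1 = 138.1
  Sum = 1588.1875 µg/L·h

AUC = 1588 µg/L·h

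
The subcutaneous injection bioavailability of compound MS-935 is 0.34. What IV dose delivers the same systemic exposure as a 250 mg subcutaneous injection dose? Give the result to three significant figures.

Systemic exposure from an extravascular dose = F × D_ev, so the equivalent IV dose is F × D_ev.
D_iv = F × D_ev = 0.34 × 250 = 85 mg

D_iv = 85.0 mg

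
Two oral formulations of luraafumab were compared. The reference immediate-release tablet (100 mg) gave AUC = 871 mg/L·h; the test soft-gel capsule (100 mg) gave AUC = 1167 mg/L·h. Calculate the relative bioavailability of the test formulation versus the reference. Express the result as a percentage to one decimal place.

F_rel = (AUC_test/D_test) / (AUC_ref/D_ref)
      = (1167/100) / (871/100)
      = 11.67 / 8.71 = 1.3398 = 133.98%

F_rel = 134.0%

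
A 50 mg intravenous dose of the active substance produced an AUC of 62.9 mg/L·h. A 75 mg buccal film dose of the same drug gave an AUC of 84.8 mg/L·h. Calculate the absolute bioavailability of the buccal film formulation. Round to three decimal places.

F = 0.899

F = (AUC_ev / D_ev) / (AUC_iv / D_iv)
  = (84.8/75) / (62.9/50)
  = 1.13067 / 1.258 = 0.8988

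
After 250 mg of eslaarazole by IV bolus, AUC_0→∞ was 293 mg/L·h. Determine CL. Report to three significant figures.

CL = Dose_iv / AUC_0→∞
   = 250 / 293 = 0.853242 L/h

CL = 0.853 L/h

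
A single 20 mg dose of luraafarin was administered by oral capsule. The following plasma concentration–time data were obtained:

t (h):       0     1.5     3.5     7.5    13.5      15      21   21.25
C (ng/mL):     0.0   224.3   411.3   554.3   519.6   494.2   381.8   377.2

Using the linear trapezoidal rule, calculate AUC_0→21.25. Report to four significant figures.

Trapezoidal AUC_0→21.25:
  [0→1.5]: (0.0+224.3)/2 × 1.5 = 168.225
  [1.5→3.5]: (224.3+411.3)/2 × 2 = 635.6
  [3.5→7.5]: (411.3+554.3)/2 × 4 = 1931.2
  [7.5→13.5]: (554.3+519.6)/2 × 6 = 3221.7
  [13.5→15]: (519.6+494.2)/2 × 1.5 = 760.35
  [15→21]: (494.2+381.8)/2 × 6 = 2628.0
  [21→21.25]: (381.8+377.2)/2 × 0.25 = 94.875
  Sum = 9439.95 ng/mL·h

AUC = 9440 ng/mL·h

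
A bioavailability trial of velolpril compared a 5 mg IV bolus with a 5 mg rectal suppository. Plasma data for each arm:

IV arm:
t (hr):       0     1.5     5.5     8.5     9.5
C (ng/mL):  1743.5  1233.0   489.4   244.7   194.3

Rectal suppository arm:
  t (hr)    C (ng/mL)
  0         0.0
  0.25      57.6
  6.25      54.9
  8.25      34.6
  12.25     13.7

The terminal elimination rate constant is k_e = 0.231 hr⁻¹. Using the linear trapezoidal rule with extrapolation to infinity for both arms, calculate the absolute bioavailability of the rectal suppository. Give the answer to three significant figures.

Trapezoidal AUC_0→9.5 (IV):
  [0→1.5]: (1743.5+1233.0)/2 × 1.5 = 2232.375
  [1.5→5.5]: (1233.0+489.4)/2 × 4 = 3444.8
  [5.5→8.5]: (489.4+244.7)/2 × 3 = 1101.15
  [8.5→9.5]: (244.7+194.3)/2 × 1 = 219.5
  Sum = 6997.825 ng/mL·hr
IV tail: 194.3/0.231 = 841.126; AUC_iv,0→∞ = 6997.825 + 841.126 = 7838.951 ng/mL·hr
Trapezoidal AUC_0→12.25 (rectal suppository):
  [0→0.25]: (0.0+57.6)/2 × 0.25 = 7.2
  [0.25→6.25]: (57.6+54.9)/2 × 6 = 337.5
  [6.25→8.25]: (54.9+34.6)/2 × 2 = 89.5
  [8.25→12.25]: (34.6+13.7)/2 × 4 = 96.6
  Sum = 530.8 ng/mL·hr
rectal suppository tail: 13.7/0.231 = 59.307; AUC_ev,0→∞ = 530.8 + 59.307 = 590.107 ng/mL·hr
F = (AUC_ev/D_ev)/(AUC_iv/D_iv) = (590.107/5)/(7838.951/5) = 118.0214/1567.7902 = 0.0753

F = 0.0753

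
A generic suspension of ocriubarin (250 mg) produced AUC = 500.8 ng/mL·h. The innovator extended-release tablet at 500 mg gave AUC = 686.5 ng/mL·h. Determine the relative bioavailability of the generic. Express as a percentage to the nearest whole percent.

F_rel = (AUC_test/D_test) / (AUC_ref/D_ref)
      = (500.8/250) / (686.5/500)
      = 2.0032 / 1.373 = 1.4590 = 145.90%

F_rel = 146%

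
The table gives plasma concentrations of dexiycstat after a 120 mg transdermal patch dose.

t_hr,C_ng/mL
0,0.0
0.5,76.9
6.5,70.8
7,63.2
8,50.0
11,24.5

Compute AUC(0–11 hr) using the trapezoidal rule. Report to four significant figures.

Trapezoidal AUC_0→11:
  [0→0.5]: (0.0+76.9)/2 × 0.5 = 19.225
  [0.5→6.5]: (76.9+70.8)/2 × 6 = 443.1
  [6.5→7]: (70.8+63.2)/2 × 0.5 = 33.5
  [7→8]: (63.2+50.0)/2 × 1 = 56.6
  [8→11]: (50.0+24.5)/2 × 3 = 111.75
  Sum = 664.175 ng/mL·hr

AUC = 664.2 ng/mL·hr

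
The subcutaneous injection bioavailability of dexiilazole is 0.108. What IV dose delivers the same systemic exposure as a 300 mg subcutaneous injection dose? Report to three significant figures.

D_iv = 32.4 mg

Systemic exposure from an extravascular dose = F × D_ev, so the equivalent IV dose is F × D_ev.
D_iv = F × D_ev = 0.108 × 300 = 32.4 mg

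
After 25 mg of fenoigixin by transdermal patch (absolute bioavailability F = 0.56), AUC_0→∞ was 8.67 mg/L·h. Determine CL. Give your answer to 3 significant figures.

CL = 1.61 L/h

CL = F × Dose / AUC_0→∞
   = 0.56 × 25 / 8.67 = 1.61476 L/h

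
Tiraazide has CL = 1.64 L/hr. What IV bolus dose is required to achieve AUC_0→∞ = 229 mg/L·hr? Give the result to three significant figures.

Dose = 376 mg

Dose_iv = CL × AUC_0→∞
     = 1.64 × 229 = 375.56 mg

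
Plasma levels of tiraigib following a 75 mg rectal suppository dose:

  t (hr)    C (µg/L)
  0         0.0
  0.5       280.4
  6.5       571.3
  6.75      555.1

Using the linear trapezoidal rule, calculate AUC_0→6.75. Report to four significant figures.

Trapezoidal AUC_0→6.75:
  [0→0.5]: (0.0+280.4)/2 × 0.5 = 70.1
  [0.5→6.5]: (280.4+571.3)/2 × 6 = 2555.1
  [6.5→6.75]: (571.3+555.1)/2 × 0.25 = 140.8
  Sum = 2766.0 µg/L·hr

AUC = 2766 µg/L·hr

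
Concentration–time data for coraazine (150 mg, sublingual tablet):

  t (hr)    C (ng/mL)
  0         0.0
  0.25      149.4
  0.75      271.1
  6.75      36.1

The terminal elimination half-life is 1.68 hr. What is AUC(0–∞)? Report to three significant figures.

Trapezoidal AUC_0→6.75:
  [0→0.25]: (0.0+149.4)/2 × 0.25 = 18.675
  [0.25→0.75]: (149.4+271.1)/2 × 0.5 = 105.125
  [0.75→6.75]: (271.1+36.1)/2 × 6 = 921.6
  Sum = 1045.4 ng/mL·hr
k_e = ln2 / t½ = 0.693147 / 1.68 = 0.4126 hr^-1
Extrapolated tail: C_last / k_e = 36.1 / 0.4126 = 87.494
AUC_0→∞ = 1045.4 + 87.494 = 1132.894 ng/mL·hr

AUC = 1130 ng/mL·hr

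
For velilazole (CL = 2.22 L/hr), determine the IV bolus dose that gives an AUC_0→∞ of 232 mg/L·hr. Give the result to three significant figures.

Dose_iv = CL × AUC_0→∞
     = 2.22 × 232 = 515.04 mg

Dose = 515 mg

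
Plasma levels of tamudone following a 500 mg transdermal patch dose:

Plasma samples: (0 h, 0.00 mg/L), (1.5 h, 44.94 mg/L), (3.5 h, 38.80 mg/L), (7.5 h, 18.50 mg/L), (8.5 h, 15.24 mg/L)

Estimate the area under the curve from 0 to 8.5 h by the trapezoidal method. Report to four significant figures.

AUC = 248.9 mg/L·h

Trapezoidal AUC_0→8.5:
  [0→1.5]: (0.00+44.94)/2 × 1.5 = 33.705
  [1.5→3.5]: (44.94+38.80)/2 × 2 = 83.74
  [3.5→7.5]: (38.80+18.50)/2 × 4 = 114.6
  [7.5→8.5]: (18.50+15.24)/2 × 1 = 16.87
  Sum = 248.915 mg/L·h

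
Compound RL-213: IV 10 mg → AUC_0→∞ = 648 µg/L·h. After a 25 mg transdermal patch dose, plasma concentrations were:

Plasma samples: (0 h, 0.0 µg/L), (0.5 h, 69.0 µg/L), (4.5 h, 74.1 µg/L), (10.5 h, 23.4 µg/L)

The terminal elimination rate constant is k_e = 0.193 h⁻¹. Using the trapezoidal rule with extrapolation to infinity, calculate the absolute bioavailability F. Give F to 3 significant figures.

Trapezoidal AUC_0→10.5 (transdermal patch):
  [0→0.5]: (0.0+69.0)/2 × 0.5 = 17.25
  [0.5→4.5]: (69.0+74.1)/2 × 4 = 286.2
  [4.5→10.5]: (74.1+23.4)/2 × 6 = 292.5
  Sum = 595.95 µg/L·h
Tail: C_last/k_e = 23.4/0.193 = 121.244
AUC_0→∞ (transdermal patch) = 595.95 + 121.244 = 717.194 µg/L·h
F = (AUC_ev/D_ev)/(AUC_iv/D_iv) = (717.194/25)/(648/10) = 28.68776/64.8 = 0.4427

F = 0.443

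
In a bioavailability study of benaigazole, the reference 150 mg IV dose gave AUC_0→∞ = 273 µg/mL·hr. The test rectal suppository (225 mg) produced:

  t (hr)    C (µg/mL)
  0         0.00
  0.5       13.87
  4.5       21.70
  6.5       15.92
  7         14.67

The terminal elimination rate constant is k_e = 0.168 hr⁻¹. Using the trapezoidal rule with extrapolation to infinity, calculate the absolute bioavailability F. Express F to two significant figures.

F = 0.51

Trapezoidal AUC_0→7 (rectal suppository):
  [0→0.5]: (0.00+13.87)/2 × 0.5 = 3.4675
  [0.5→4.5]: (13.87+21.70)/2 × 4 = 71.14
  [4.5→6.5]: (21.70+15.92)/2 × 2 = 37.62
  [6.5→7]: (15.92+14.67)/2 × 0.5 = 7.6475
  Sum = 119.875 µg/mL·hr
Tail: C_last/k_e = 14.67/0.168 = 87.321
AUC_0→∞ (rectal suppository) = 119.875 + 87.321 = 207.196 µg/mL·hr
F = (AUC_ev/D_ev)/(AUC_iv/D_iv) = (207.196/225)/(273/150) = 0.920871/1.82 = 0.5060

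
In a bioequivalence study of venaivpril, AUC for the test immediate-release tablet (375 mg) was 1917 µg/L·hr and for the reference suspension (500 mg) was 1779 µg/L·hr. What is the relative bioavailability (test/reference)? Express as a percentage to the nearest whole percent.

F_rel = (AUC_test/D_test) / (AUC_ref/D_ref)
      = (1917/375) / (1779/500)
      = 5.112 / 3.558 = 1.4368 = 143.68%

F_rel = 144%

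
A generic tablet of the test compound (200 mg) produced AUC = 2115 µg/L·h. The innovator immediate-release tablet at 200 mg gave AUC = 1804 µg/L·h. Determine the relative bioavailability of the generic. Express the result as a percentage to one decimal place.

F_rel = 117.2%

F_rel = (AUC_test/D_test) / (AUC_ref/D_ref)
      = (2115/200) / (1804/200)
      = 10.575 / 9.02 = 1.1724 = 117.24%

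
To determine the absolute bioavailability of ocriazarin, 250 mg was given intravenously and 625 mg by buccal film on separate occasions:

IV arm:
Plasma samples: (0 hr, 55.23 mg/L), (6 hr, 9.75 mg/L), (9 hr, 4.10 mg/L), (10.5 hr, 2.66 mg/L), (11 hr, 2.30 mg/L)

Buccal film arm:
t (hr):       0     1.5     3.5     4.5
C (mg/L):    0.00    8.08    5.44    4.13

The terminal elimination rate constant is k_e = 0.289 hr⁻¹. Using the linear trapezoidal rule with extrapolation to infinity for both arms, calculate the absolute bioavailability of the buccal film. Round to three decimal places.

F = 0.067

Trapezoidal AUC_0→11 (IV):
  [0→6]: (55.23+9.75)/2 × 6 = 194.94
  [6→9]: (9.75+4.10)/2 × 3 = 20.775
  [9→10.5]: (4.10+2.66)/2 × 1.5 = 5.07
  [10.5→11]: (2.66+2.30)/2 × 0.5 = 1.24
  Sum = 222.025 mg/L·hr
IV tail: 2.30/0.289 = 7.958; AUC_iv,0→∞ = 222.025 + 7.958 = 229.983 mg/L·hr
Trapezoidal AUC_0→4.5 (buccal film):
  [0→1.5]: (0.00+8.08)/2 × 1.5 = 6.06
  [1.5→3.5]: (8.08+5.44)/2 × 2 = 13.52
  [3.5→4.5]: (5.44+4.13)/2 × 1 = 4.785
  Sum = 24.365 mg/L·hr
buccal film tail: 4.13/0.289 = 14.291; AUC_ev,0→∞ = 24.365 + 14.291 = 38.656 mg/L·hr
F = (AUC_ev/D_ev)/(AUC_iv/D_iv) = (38.656/625)/(229.983/250) = 0.0618496/0.919932 = 0.0672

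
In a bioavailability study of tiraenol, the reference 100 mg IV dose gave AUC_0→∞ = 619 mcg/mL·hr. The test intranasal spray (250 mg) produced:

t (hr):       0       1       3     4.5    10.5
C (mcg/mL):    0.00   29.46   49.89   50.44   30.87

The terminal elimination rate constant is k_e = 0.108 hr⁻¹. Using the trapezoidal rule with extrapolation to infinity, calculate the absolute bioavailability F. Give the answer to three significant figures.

F = 0.452

Trapezoidal AUC_0→10.5 (intranasal spray):
  [0→1]: (0.00+29.46)/2 × 1 = 14.73
  [1→3]: (29.46+49.89)/2 × 2 = 79.35
  [3→4.5]: (49.89+50.44)/2 × 1.5 = 75.2475
  [4.5→10.5]: (50.44+30.87)/2 × 6 = 243.93
  Sum = 413.2575 mcg/mL·hr
Tail: C_last/k_e = 30.87/0.108 = 285.833
AUC_0→∞ (intranasal spray) = 413.2575 + 285.833 = 699.0905 mcg/mL·hr
F = (AUC_ev/D_ev)/(AUC_iv/D_iv) = (699.0905/250)/(619/100) = 2.796362/6.19 = 0.4518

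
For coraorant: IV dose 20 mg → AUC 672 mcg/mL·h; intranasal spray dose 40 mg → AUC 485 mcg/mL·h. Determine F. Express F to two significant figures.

F = (AUC_ev / D_ev) / (AUC_iv / D_iv)
  = (485/40) / (672/20)
  = 12.125 / 33.6 = 0.3609

F = 0.36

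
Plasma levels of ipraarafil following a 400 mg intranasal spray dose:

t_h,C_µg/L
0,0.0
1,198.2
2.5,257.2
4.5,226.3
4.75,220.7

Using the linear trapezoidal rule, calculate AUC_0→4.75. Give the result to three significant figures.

AUC = 980 µg/L·h

Trapezoidal AUC_0→4.75:
  [0→1]: (0.0+198.2)/2 × 1 = 99.1
  [1→2.5]: (198.2+257.2)/2 × 1.5 = 341.55
  [2.5→4.5]: (257.2+226.3)/2 × 2 = 483.5
  [4.5→4.75]: (226.3+220.7)/2 × 0.25 = 55.875
  Sum = 980.025 µg/L·h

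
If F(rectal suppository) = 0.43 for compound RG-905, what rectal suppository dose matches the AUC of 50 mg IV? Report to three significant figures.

D_rectal = 116 mg

For equal systemic exposure: F × D_ev = D_iv
D_ev = D_iv / F = 50 / 0.43 = 116.279 mg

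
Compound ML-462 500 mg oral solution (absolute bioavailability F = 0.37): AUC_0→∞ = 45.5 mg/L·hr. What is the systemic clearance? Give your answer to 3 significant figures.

CL = 4.07 L/hr

CL = F × Dose / AUC_0→∞
   = 0.37 × 500 / 45.5 = 4.06593 L/hr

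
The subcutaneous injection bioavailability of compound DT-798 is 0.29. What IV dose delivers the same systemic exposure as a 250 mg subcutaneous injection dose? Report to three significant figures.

D_iv = 72.5 mg

Systemic exposure from an extravascular dose = F × D_ev, so the equivalent IV dose is F × D_ev.
D_iv = F × D_ev = 0.29 × 250 = 72.5 mg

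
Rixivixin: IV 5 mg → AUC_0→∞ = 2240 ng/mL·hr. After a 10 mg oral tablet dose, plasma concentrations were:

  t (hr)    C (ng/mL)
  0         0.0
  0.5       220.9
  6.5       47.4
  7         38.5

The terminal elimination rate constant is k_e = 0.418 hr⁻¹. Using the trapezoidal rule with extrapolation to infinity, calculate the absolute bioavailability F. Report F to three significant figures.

Trapezoidal AUC_0→7 (oral tablet):
  [0→0.5]: (0.0+220.9)/2 × 0.5 = 55.225
  [0.5→6.5]: (220.9+47.4)/2 × 6 = 804.9
  [6.5→7]: (47.4+38.5)/2 × 0.5 = 21.475
  Sum = 881.6 ng/mL·hr
Tail: C_last/k_e = 38.5/0.418 = 92.105
AUC_0→∞ (oral tablet) = 881.6 + 92.105 = 973.705 ng/mL·hr
F = (AUC_ev/D_ev)/(AUC_iv/D_iv) = (973.705/10)/(2240/5) = 97.3705/448 = 0.2173

F = 0.217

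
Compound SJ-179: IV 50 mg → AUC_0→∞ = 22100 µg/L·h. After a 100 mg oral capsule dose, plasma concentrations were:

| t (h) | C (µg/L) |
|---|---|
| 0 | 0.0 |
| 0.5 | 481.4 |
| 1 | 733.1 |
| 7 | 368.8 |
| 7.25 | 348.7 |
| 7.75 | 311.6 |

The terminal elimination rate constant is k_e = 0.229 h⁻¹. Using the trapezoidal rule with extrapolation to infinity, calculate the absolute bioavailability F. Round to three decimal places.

F = 0.121

Trapezoidal AUC_0→7.75 (oral capsule):
  [0→0.5]: (0.0+481.4)/2 × 0.5 = 120.35
  [0.5→1]: (481.4+733.1)/2 × 0.5 = 303.625
  [1→7]: (733.1+368.8)/2 × 6 = 3305.7
  [7→7.25]: (368.8+348.7)/2 × 0.25 = 89.6875
  [7.25→7.75]: (348.7+311.6)/2 × 0.5 = 165.075
  Sum = 3984.4375 µg/L·h
Tail: C_last/k_e = 311.6/0.229 = 1360.699
AUC_0→∞ (oral capsule) = 3984.4375 + 1360.699 = 5345.1365 µg/L·h
F = (AUC_ev/D_ev)/(AUC_iv/D_iv) = (5345.1365/100)/(22100/50) = 53.451365/442 = 0.1209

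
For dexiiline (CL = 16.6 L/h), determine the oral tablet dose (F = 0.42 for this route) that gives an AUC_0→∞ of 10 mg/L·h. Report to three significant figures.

Dose = 395 mg

Dose = CL × AUC_0→∞ / F
     = 16.6 × 10 / 0.42 = 395.238 mg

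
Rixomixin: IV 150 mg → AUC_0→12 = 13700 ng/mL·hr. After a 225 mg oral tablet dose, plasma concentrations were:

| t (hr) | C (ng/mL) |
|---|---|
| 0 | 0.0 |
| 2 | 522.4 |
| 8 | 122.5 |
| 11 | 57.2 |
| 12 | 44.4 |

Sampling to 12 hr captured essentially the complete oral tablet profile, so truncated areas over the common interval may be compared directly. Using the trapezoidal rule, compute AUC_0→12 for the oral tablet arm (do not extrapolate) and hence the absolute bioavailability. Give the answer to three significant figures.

Trapezoidal AUC_0→12 (oral tablet):
  [0→2]: (0.0+522.4)/2 × 2 = 522.4
  [2→8]: (522.4+122.5)/2 × 6 = 1934.7
  [8→11]: (122.5+57.2)/2 × 3 = 269.55
  [11→12]: (57.2+44.4)/2 × 1 = 50.8
  Sum = 2777.45 ng/mL·hr
F = (AUC_ev/D_ev)/(AUC_iv/D_iv) = (2777.45/225)/(13700/150) = 12.3442/91.3333 = 0.1352

F = 0.135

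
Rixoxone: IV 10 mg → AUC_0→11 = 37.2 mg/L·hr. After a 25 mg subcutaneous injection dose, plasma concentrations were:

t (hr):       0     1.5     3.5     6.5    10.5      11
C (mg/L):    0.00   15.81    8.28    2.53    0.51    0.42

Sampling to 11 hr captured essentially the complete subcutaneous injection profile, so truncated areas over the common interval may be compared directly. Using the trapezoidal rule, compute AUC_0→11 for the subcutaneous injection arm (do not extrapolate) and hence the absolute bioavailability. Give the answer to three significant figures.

F = 0.629

Trapezoidal AUC_0→11 (subcutaneous injection):
  [0→1.5]: (0.00+15.81)/2 × 1.5 = 11.8575
  [1.5→3.5]: (15.81+8.28)/2 × 2 = 24.09
  [3.5→6.5]: (8.28+2.53)/2 × 3 = 16.215
  [6.5→10.5]: (2.53+0.51)/2 × 4 = 6.08
  [10.5→11]: (0.51+0.42)/2 × 0.5 = 0.2325
  Sum = 58.475 mg/L·hr
F = (AUC_ev/D_ev)/(AUC_iv/D_iv) = (58.475/25)/(37.2/10) = 2.339/3.72 = 0.6288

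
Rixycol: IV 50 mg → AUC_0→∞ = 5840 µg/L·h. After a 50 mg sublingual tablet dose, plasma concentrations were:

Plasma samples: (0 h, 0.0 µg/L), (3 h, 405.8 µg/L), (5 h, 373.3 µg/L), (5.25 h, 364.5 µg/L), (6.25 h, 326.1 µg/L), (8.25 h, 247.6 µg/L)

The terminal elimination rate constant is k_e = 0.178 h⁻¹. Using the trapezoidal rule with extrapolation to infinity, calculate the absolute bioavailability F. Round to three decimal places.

F = 0.649

Trapezoidal AUC_0→8.25 (sublingual tablet):
  [0→3]: (0.0+405.8)/2 × 3 = 608.7
  [3→5]: (405.8+373.3)/2 × 2 = 779.1
  [5→5.25]: (373.3+364.5)/2 × 0.25 = 92.225
  [5.25→6.25]: (364.5+326.1)/2 × 1 = 345.3
  [6.25→8.25]: (326.1+247.6)/2 × 2 = 573.7
  Sum = 2399.025 µg/L·h
Tail: C_last/k_e = 247.6/0.178 = 1391.011
AUC_0→∞ (sublingual tablet) = 2399.025 + 1391.011 = 3790.036 µg/L·h
F = (AUC_ev/D_ev)/(AUC_iv/D_iv) = (3790.036/50)/(5840/50) = 75.80072/116.8 = 0.6490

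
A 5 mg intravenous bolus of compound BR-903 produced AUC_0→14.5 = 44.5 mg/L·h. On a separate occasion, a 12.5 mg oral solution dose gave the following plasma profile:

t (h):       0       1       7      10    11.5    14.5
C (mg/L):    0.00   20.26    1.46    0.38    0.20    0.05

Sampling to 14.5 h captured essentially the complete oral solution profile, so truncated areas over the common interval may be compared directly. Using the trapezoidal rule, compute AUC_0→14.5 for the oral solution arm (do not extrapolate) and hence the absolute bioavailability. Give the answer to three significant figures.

F = 0.709

Trapezoidal AUC_0→14.5 (oral solution):
  [0→1]: (0.00+20.26)/2 × 1 = 10.13
  [1→7]: (20.26+1.46)/2 × 6 = 65.16
  [7→10]: (1.46+0.38)/2 × 3 = 2.76
  [10→11.5]: (0.38+0.20)/2 × 1.5 = 0.435
  [11.5→14.5]: (0.20+0.05)/2 × 3 = 0.375
  Sum = 78.86 mg/L·h
F = (AUC_ev/D_ev)/(AUC_iv/D_iv) = (78.86/12.5)/(44.5/5) = 6.3088/8.9 = 0.7089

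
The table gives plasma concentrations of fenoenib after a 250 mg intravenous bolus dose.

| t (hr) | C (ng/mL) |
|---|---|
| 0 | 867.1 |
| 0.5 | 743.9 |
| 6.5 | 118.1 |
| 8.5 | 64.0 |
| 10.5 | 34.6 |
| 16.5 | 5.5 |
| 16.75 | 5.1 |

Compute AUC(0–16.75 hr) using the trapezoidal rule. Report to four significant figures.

Trapezoidal AUC_0→16.75:
  [0→0.5]: (867.1+743.9)/2 × 0.5 = 402.75
  [0.5→6.5]: (743.9+118.1)/2 × 6 = 2586.0
  [6.5→8.5]: (118.1+64.0)/2 × 2 = 182.1
  [8.5→10.5]: (64.0+34.6)/2 × 2 = 98.6
  [10.5→16.5]: (34.6+5.5)/2 × 6 = 120.3
  [16.5→16.75]: (5.5+5.1)/2 × 0.25 = 1.325
  Sum = 3391.075 ng/mL·hr

AUC = 3391 ng/mL·hr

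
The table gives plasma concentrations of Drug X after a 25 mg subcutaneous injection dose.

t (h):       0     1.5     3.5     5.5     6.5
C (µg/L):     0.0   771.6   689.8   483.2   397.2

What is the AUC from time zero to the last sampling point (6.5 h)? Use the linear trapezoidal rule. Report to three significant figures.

AUC = 3650 µg/L·h

Trapezoidal AUC_0→6.5:
  [0→1.5]: (0.0+771.6)/2 × 1.5 = 578.7
  [1.5→3.5]: (771.6+689.8)/2 × 2 = 1461.4
  [3.5→5.5]: (689.8+483.2)/2 × 2 = 1173.0
  [5.5→6.5]: (483.2+397.2)/2 × 1 = 440.2
  Sum = 3653.3 µg/L·h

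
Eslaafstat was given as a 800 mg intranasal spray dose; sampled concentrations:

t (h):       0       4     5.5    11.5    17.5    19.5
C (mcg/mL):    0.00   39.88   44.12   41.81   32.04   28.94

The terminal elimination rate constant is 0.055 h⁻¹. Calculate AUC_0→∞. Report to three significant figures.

Trapezoidal AUC_0→19.5:
  [0→4]: (0.00+39.88)/2 × 4 = 79.76
  [4→5.5]: (39.88+44.12)/2 × 1.5 = 63.0
  [5.5→11.5]: (44.12+41.81)/2 × 6 = 257.79
  [11.5→17.5]: (41.81+32.04)/2 × 6 = 221.55
  [17.5→19.5]: (32.04+28.94)/2 × 2 = 60.98
  Sum = 683.08 mcg/mL·h
Extrapolated tail: C_last / k_e = 28.94 / 0.055 = 526.182
AUC_0→∞ = 683.08 + 526.182 = 1209.262 mcg/mL·h

AUC = 1210 mcg/mL·h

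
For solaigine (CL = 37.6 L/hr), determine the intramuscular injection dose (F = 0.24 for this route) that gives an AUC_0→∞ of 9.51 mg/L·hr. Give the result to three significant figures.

Dose = CL × AUC_0→∞ / F
     = 37.6 × 9.51 / 0.24 = 1489.9 mg

Dose = 1490 mg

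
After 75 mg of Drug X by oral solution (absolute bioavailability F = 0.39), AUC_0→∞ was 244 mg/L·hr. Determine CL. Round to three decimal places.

CL = 0.120 L/hr

CL = F × Dose / AUC_0→∞
   = 0.39 × 75 / 244 = 0.119877 L/hr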